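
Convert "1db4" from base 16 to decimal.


Input: "1db4" in base 16
Positional expansion:
  Digit '1' (value 1) x 16^3 = 4096
  Digit 'd' (value 13) x 16^2 = 3328
  Digit 'b' (value 11) x 16^1 = 176
  Digit '4' (value 4) x 16^0 = 4
Sum = 7604

7604


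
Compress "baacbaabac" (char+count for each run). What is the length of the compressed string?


Input: baacbaabac
Runs:
  'b' x 1 => "b1"
  'a' x 2 => "a2"
  'c' x 1 => "c1"
  'b' x 1 => "b1"
  'a' x 2 => "a2"
  'b' x 1 => "b1"
  'a' x 1 => "a1"
  'c' x 1 => "c1"
Compressed: "b1a2c1b1a2b1a1c1"
Compressed length: 16

16


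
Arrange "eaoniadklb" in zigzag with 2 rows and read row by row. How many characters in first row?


Zigzag "eaoniadklb" into 2 rows:
Placing characters:
  'e' => row 0
  'a' => row 1
  'o' => row 0
  'n' => row 1
  'i' => row 0
  'a' => row 1
  'd' => row 0
  'k' => row 1
  'l' => row 0
  'b' => row 1
Rows:
  Row 0: "eoidl"
  Row 1: "anakb"
First row length: 5

5


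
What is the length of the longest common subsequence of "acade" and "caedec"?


LCS of "acade" and "caedec"
DP table:
           c    a    e    d    e    c
      0    0    0    0    0    0    0
  a   0    0    1    1    1    1    1
  c   0    1    1    1    1    1    2
  a   0    1    2    2    2    2    2
  d   0    1    2    2    3    3    3
  e   0    1    2    3    3    4    4
LCS length = dp[5][6] = 4

4


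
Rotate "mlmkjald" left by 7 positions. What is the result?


Input: "mlmkjald", rotate left by 7
First 7 characters: "mlmkjal"
Remaining characters: "d"
Concatenate remaining + first: "d" + "mlmkjal" = "dmlmkjal"

dmlmkjal


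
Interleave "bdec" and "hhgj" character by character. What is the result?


Interleaving "bdec" and "hhgj":
  Position 0: 'b' from first, 'h' from second => "bh"
  Position 1: 'd' from first, 'h' from second => "dh"
  Position 2: 'e' from first, 'g' from second => "eg"
  Position 3: 'c' from first, 'j' from second => "cj"
Result: bhdhegcj

bhdhegcj


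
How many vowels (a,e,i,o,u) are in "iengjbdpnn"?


Input: iengjbdpnn
Checking each character:
  'i' at position 0: vowel (running total: 1)
  'e' at position 1: vowel (running total: 2)
  'n' at position 2: consonant
  'g' at position 3: consonant
  'j' at position 4: consonant
  'b' at position 5: consonant
  'd' at position 6: consonant
  'p' at position 7: consonant
  'n' at position 8: consonant
  'n' at position 9: consonant
Total vowels: 2

2


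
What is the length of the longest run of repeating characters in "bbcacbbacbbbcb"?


Input: "bbcacbbacbbbcb"
Scanning for longest run:
  Position 1 ('b'): continues run of 'b', length=2
  Position 2 ('c'): new char, reset run to 1
  Position 3 ('a'): new char, reset run to 1
  Position 4 ('c'): new char, reset run to 1
  Position 5 ('b'): new char, reset run to 1
  Position 6 ('b'): continues run of 'b', length=2
  Position 7 ('a'): new char, reset run to 1
  Position 8 ('c'): new char, reset run to 1
  Position 9 ('b'): new char, reset run to 1
  Position 10 ('b'): continues run of 'b', length=2
  Position 11 ('b'): continues run of 'b', length=3
  Position 12 ('c'): new char, reset run to 1
  Position 13 ('b'): new char, reset run to 1
Longest run: 'b' with length 3

3


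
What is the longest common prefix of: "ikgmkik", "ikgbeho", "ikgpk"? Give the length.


Words: ikgmkik, ikgbeho, ikgpk
  Position 0: all 'i' => match
  Position 1: all 'k' => match
  Position 2: all 'g' => match
  Position 3: ('m', 'b', 'p') => mismatch, stop
LCP = "ikg" (length 3)

3


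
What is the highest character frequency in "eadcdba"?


Input: eadcdba
Character counts:
  'a': 2
  'b': 1
  'c': 1
  'd': 2
  'e': 1
Maximum frequency: 2

2


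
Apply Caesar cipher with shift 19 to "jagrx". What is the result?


Caesar cipher: shift "jagrx" by 19
  'j' (pos 9) + 19 = pos 2 = 'c'
  'a' (pos 0) + 19 = pos 19 = 't'
  'g' (pos 6) + 19 = pos 25 = 'z'
  'r' (pos 17) + 19 = pos 10 = 'k'
  'x' (pos 23) + 19 = pos 16 = 'q'
Result: ctzkq

ctzkq


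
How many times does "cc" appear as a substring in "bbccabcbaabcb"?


Searching for "cc" in "bbccabcbaabcb"
Scanning each position:
  Position 0: "bb" => no
  Position 1: "bc" => no
  Position 2: "cc" => MATCH
  Position 3: "ca" => no
  Position 4: "ab" => no
  Position 5: "bc" => no
  Position 6: "cb" => no
  Position 7: "ba" => no
  Position 8: "aa" => no
  Position 9: "ab" => no
  Position 10: "bc" => no
  Position 11: "cb" => no
Total occurrences: 1

1


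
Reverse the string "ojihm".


Input: ojihm
Reading characters right to left:
  Position 4: 'm'
  Position 3: 'h'
  Position 2: 'i'
  Position 1: 'j'
  Position 0: 'o'
Reversed: mhijo

mhijo


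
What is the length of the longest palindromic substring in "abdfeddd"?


Input: "abdfeddd"
Checking substrings for palindromes:
  [5:8] "ddd" (len 3) => palindrome
  [5:7] "dd" (len 2) => palindrome
  [6:8] "dd" (len 2) => palindrome
Longest palindromic substring: "ddd" with length 3

3


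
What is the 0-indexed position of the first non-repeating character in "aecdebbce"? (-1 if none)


Input: aecdebbce
Character frequencies:
  'a': 1
  'b': 2
  'c': 2
  'd': 1
  'e': 3
Scanning left to right for freq == 1:
  Position 0 ('a'): unique! => answer = 0

0


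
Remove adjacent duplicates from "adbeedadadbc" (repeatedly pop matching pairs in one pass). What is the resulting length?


Input: adbeedadadbc
Stack-based adjacent duplicate removal:
  Read 'a': push. Stack: a
  Read 'd': push. Stack: ad
  Read 'b': push. Stack: adb
  Read 'e': push. Stack: adbe
  Read 'e': matches stack top 'e' => pop. Stack: adb
  Read 'd': push. Stack: adbd
  Read 'a': push. Stack: adbda
  Read 'd': push. Stack: adbdad
  Read 'a': push. Stack: adbdada
  Read 'd': push. Stack: adbdadad
  Read 'b': push. Stack: adbdadadb
  Read 'c': push. Stack: adbdadadbc
Final stack: "adbdadadbc" (length 10)

10


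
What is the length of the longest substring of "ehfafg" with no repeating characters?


Input: "ehfafg"
Sliding window (track last position of each char):
  Position 0 ('e'): window [0,0] length 1 -- new best
  Position 1 ('h'): window [0,1] length 2 -- new best
  Position 2 ('f'): window [0,2] length 3 -- new best
  Position 3 ('a'): window [0,3] length 4 -- new best
  Position 4 ('f'): repeat (last at 2), move window start to 3
  Position 4 ('f'): window [3,4] length 2
  Position 5 ('g'): window [3,5] length 3
Longest substring with no repeats: "ehfa" with length 4

4


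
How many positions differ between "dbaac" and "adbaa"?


Comparing "dbaac" and "adbaa" position by position:
  Position 0: 'd' vs 'a' => DIFFER
  Position 1: 'b' vs 'd' => DIFFER
  Position 2: 'a' vs 'b' => DIFFER
  Position 3: 'a' vs 'a' => same
  Position 4: 'c' vs 'a' => DIFFER
Positions that differ: 4

4


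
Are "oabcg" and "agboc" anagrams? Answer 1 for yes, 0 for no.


Strings: "oabcg", "agboc"
Sorted first:  abcgo
Sorted second: abcgo
Sorted forms match => anagrams

1


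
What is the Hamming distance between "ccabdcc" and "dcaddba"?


Comparing "ccabdcc" and "dcaddba" position by position:
  Position 0: 'c' vs 'd' => differ
  Position 1: 'c' vs 'c' => same
  Position 2: 'a' vs 'a' => same
  Position 3: 'b' vs 'd' => differ
  Position 4: 'd' vs 'd' => same
  Position 5: 'c' vs 'b' => differ
  Position 6: 'c' vs 'a' => differ
Total differences (Hamming distance): 4

4


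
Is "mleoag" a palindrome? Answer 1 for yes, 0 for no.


Input: mleoag
Reversed: gaoelm
  Compare pos 0 ('m') with pos 5 ('g'): MISMATCH
  Compare pos 1 ('l') with pos 4 ('a'): MISMATCH
  Compare pos 2 ('e') with pos 3 ('o'): MISMATCH
Result: not a palindrome

0


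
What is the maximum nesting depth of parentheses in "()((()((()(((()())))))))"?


Input: "()((()((()(((()())))))))"
Tracking depth:
  Position 0 '(': depth becomes 1
  Position 1 ')': depth becomes 0
  Position 2 '(': depth becomes 1
  Position 3 '(': depth becomes 2
  Position 4 '(': depth becomes 3
  Position 5 ')': depth becomes 2
  Position 6 '(': depth becomes 3
  Position 7 '(': depth becomes 4
  Position 8 '(': depth becomes 5
  Position 9 ')': depth becomes 4
  Position 10 '(': depth becomes 5
  Position 11 '(': depth becomes 6
  Position 12 '(': depth becomes 7
  Position 13 '(': depth becomes 8
  Position 14 ')': depth becomes 7
  Position 15 '(': depth becomes 8
  Position 16 ')': depth becomes 7
  Position 17 ')': depth becomes 6
  Position 18 ')': depth becomes 5
  Position 19 ')': depth becomes 4
  Position 20 ')': depth becomes 3
  Position 21 ')': depth becomes 2
  Position 22 ')': depth becomes 1
  Position 23 ')': depth becomes 0
Maximum depth reached: 8

8


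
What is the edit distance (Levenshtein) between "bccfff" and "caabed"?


Computing edit distance: "bccfff" -> "caabed"
DP table:
           c    a    a    b    e    d
      0    1    2    3    4    5    6
  b   1    1    2    3    3    4    5
  c   2    1    2    3    4    4    5
  c   3    2    2    3    4    5    5
  f   4    3    3    3    4    5    6
  f   5    4    4    4    4    5    6
  f   6    5    5    5    5    5    6
Edit distance = dp[6][6] = 6

6


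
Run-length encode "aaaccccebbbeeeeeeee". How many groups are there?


Input: aaaccccebbbeeeeeeee
Scanning for consecutive runs:
  Group 1: 'a' x 3 (positions 0-2)
  Group 2: 'c' x 4 (positions 3-6)
  Group 3: 'e' x 1 (positions 7-7)
  Group 4: 'b' x 3 (positions 8-10)
  Group 5: 'e' x 8 (positions 11-18)
Total groups: 5

5


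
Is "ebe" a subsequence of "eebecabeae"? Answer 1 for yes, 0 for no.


Check if "ebe" is a subsequence of "eebecabeae"
Greedy scan:
  Position 0 ('e'): matches sub[0] = 'e'
  Position 1 ('e'): no match needed
  Position 2 ('b'): matches sub[1] = 'b'
  Position 3 ('e'): matches sub[2] = 'e'
  Position 4 ('c'): no match needed
  Position 5 ('a'): no match needed
  Position 6 ('b'): no match needed
  Position 7 ('e'): no match needed
  Position 8 ('a'): no match needed
  Position 9 ('e'): no match needed
All 3 characters matched => is a subsequence

1


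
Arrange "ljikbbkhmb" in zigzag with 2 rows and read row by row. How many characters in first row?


Zigzag "ljikbbkhmb" into 2 rows:
Placing characters:
  'l' => row 0
  'j' => row 1
  'i' => row 0
  'k' => row 1
  'b' => row 0
  'b' => row 1
  'k' => row 0
  'h' => row 1
  'm' => row 0
  'b' => row 1
Rows:
  Row 0: "libkm"
  Row 1: "jkbhb"
First row length: 5

5


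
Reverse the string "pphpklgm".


Input: pphpklgm
Reading characters right to left:
  Position 7: 'm'
  Position 6: 'g'
  Position 5: 'l'
  Position 4: 'k'
  Position 3: 'p'
  Position 2: 'h'
  Position 1: 'p'
  Position 0: 'p'
Reversed: mglkphpp

mglkphpp


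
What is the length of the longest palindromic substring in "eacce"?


Input: "eacce"
Checking substrings for palindromes:
  [2:4] "cc" (len 2) => palindrome
Longest palindromic substring: "cc" with length 2

2


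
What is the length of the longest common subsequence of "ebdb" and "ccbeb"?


LCS of "ebdb" and "ccbeb"
DP table:
           c    c    b    e    b
      0    0    0    0    0    0
  e   0    0    0    0    1    1
  b   0    0    0    1    1    2
  d   0    0    0    1    1    2
  b   0    0    0    1    1    2
LCS length = dp[4][5] = 2

2


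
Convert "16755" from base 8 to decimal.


Input: "16755" in base 8
Positional expansion:
  Digit '1' (value 1) x 8^4 = 4096
  Digit '6' (value 6) x 8^3 = 3072
  Digit '7' (value 7) x 8^2 = 448
  Digit '5' (value 5) x 8^1 = 40
  Digit '5' (value 5) x 8^0 = 5
Sum = 7661

7661


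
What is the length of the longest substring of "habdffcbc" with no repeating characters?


Input: "habdffcbc"
Sliding window (track last position of each char):
  Position 0 ('h'): window [0,0] length 1 -- new best
  Position 1 ('a'): window [0,1] length 2 -- new best
  Position 2 ('b'): window [0,2] length 3 -- new best
  Position 3 ('d'): window [0,3] length 4 -- new best
  Position 4 ('f'): window [0,4] length 5 -- new best
  Position 5 ('f'): repeat (last at 4), move window start to 5
  Position 5 ('f'): window [5,5] length 1
  Position 6 ('c'): window [5,6] length 2
  Position 7 ('b'): window [5,7] length 3
  Position 8 ('c'): repeat (last at 6), move window start to 7
  Position 8 ('c'): window [7,8] length 2
Longest substring with no repeats: "habdf" with length 5

5


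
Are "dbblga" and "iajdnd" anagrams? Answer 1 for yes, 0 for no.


Strings: "dbblga", "iajdnd"
Sorted first:  abbdgl
Sorted second: addijn
Differ at position 1: 'b' vs 'd' => not anagrams

0


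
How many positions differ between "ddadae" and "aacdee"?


Comparing "ddadae" and "aacdee" position by position:
  Position 0: 'd' vs 'a' => DIFFER
  Position 1: 'd' vs 'a' => DIFFER
  Position 2: 'a' vs 'c' => DIFFER
  Position 3: 'd' vs 'd' => same
  Position 4: 'a' vs 'e' => DIFFER
  Position 5: 'e' vs 'e' => same
Positions that differ: 4

4


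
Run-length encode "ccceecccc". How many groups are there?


Input: ccceecccc
Scanning for consecutive runs:
  Group 1: 'c' x 3 (positions 0-2)
  Group 2: 'e' x 2 (positions 3-4)
  Group 3: 'c' x 4 (positions 5-8)
Total groups: 3

3


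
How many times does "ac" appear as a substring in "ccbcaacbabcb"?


Searching for "ac" in "ccbcaacbabcb"
Scanning each position:
  Position 0: "cc" => no
  Position 1: "cb" => no
  Position 2: "bc" => no
  Position 3: "ca" => no
  Position 4: "aa" => no
  Position 5: "ac" => MATCH
  Position 6: "cb" => no
  Position 7: "ba" => no
  Position 8: "ab" => no
  Position 9: "bc" => no
  Position 10: "cb" => no
Total occurrences: 1

1


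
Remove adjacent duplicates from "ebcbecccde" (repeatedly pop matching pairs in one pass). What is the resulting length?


Input: ebcbecccde
Stack-based adjacent duplicate removal:
  Read 'e': push. Stack: e
  Read 'b': push. Stack: eb
  Read 'c': push. Stack: ebc
  Read 'b': push. Stack: ebcb
  Read 'e': push. Stack: ebcbe
  Read 'c': push. Stack: ebcbec
  Read 'c': matches stack top 'c' => pop. Stack: ebcbe
  Read 'c': push. Stack: ebcbec
  Read 'd': push. Stack: ebcbecd
  Read 'e': push. Stack: ebcbecde
Final stack: "ebcbecde" (length 8)

8


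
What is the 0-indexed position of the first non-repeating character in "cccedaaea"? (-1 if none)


Input: cccedaaea
Character frequencies:
  'a': 3
  'c': 3
  'd': 1
  'e': 2
Scanning left to right for freq == 1:
  Position 0 ('c'): freq=3, skip
  Position 1 ('c'): freq=3, skip
  Position 2 ('c'): freq=3, skip
  Position 3 ('e'): freq=2, skip
  Position 4 ('d'): unique! => answer = 4

4


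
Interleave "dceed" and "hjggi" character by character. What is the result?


Interleaving "dceed" and "hjggi":
  Position 0: 'd' from first, 'h' from second => "dh"
  Position 1: 'c' from first, 'j' from second => "cj"
  Position 2: 'e' from first, 'g' from second => "eg"
  Position 3: 'e' from first, 'g' from second => "eg"
  Position 4: 'd' from first, 'i' from second => "di"
Result: dhcjegegdi

dhcjegegdi


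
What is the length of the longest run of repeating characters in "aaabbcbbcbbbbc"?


Input: "aaabbcbbcbbbbc"
Scanning for longest run:
  Position 1 ('a'): continues run of 'a', length=2
  Position 2 ('a'): continues run of 'a', length=3
  Position 3 ('b'): new char, reset run to 1
  Position 4 ('b'): continues run of 'b', length=2
  Position 5 ('c'): new char, reset run to 1
  Position 6 ('b'): new char, reset run to 1
  Position 7 ('b'): continues run of 'b', length=2
  Position 8 ('c'): new char, reset run to 1
  Position 9 ('b'): new char, reset run to 1
  Position 10 ('b'): continues run of 'b', length=2
  Position 11 ('b'): continues run of 'b', length=3
  Position 12 ('b'): continues run of 'b', length=4
  Position 13 ('c'): new char, reset run to 1
Longest run: 'b' with length 4

4


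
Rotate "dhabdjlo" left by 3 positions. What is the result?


Input: "dhabdjlo", rotate left by 3
First 3 characters: "dha"
Remaining characters: "bdjlo"
Concatenate remaining + first: "bdjlo" + "dha" = "bdjlodha"

bdjlodha


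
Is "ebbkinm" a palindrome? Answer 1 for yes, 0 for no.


Input: ebbkinm
Reversed: mnikbbe
  Compare pos 0 ('e') with pos 6 ('m'): MISMATCH
  Compare pos 1 ('b') with pos 5 ('n'): MISMATCH
  Compare pos 2 ('b') with pos 4 ('i'): MISMATCH
Result: not a palindrome

0


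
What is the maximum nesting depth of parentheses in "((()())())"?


Input: "((()())())"
Tracking depth:
  Position 0 '(': depth becomes 1
  Position 1 '(': depth becomes 2
  Position 2 '(': depth becomes 3
  Position 3 ')': depth becomes 2
  Position 4 '(': depth becomes 3
  Position 5 ')': depth becomes 2
  Position 6 ')': depth becomes 1
  Position 7 '(': depth becomes 2
  Position 8 ')': depth becomes 1
  Position 9 ')': depth becomes 0
Maximum depth reached: 3

3


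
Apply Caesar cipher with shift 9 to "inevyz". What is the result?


Caesar cipher: shift "inevyz" by 9
  'i' (pos 8) + 9 = pos 17 = 'r'
  'n' (pos 13) + 9 = pos 22 = 'w'
  'e' (pos 4) + 9 = pos 13 = 'n'
  'v' (pos 21) + 9 = pos 4 = 'e'
  'y' (pos 24) + 9 = pos 7 = 'h'
  'z' (pos 25) + 9 = pos 8 = 'i'
Result: rwnehi

rwnehi


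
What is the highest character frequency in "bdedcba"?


Input: bdedcba
Character counts:
  'a': 1
  'b': 2
  'c': 1
  'd': 2
  'e': 1
Maximum frequency: 2

2


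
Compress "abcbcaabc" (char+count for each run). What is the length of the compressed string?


Input: abcbcaabc
Runs:
  'a' x 1 => "a1"
  'b' x 1 => "b1"
  'c' x 1 => "c1"
  'b' x 1 => "b1"
  'c' x 1 => "c1"
  'a' x 2 => "a2"
  'b' x 1 => "b1"
  'c' x 1 => "c1"
Compressed: "a1b1c1b1c1a2b1c1"
Compressed length: 16

16


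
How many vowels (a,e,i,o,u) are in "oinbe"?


Input: oinbe
Checking each character:
  'o' at position 0: vowel (running total: 1)
  'i' at position 1: vowel (running total: 2)
  'n' at position 2: consonant
  'b' at position 3: consonant
  'e' at position 4: vowel (running total: 3)
Total vowels: 3

3


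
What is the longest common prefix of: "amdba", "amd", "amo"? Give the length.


Words: amdba, amd, amo
  Position 0: all 'a' => match
  Position 1: all 'm' => match
  Position 2: ('d', 'd', 'o') => mismatch, stop
LCP = "am" (length 2)

2


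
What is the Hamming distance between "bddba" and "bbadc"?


Comparing "bddba" and "bbadc" position by position:
  Position 0: 'b' vs 'b' => same
  Position 1: 'd' vs 'b' => differ
  Position 2: 'd' vs 'a' => differ
  Position 3: 'b' vs 'd' => differ
  Position 4: 'a' vs 'c' => differ
Total differences (Hamming distance): 4

4


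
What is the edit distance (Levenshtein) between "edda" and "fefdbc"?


Computing edit distance: "edda" -> "fefdbc"
DP table:
           f    e    f    d    b    c
      0    1    2    3    4    5    6
  e   1    1    1    2    3    4    5
  d   2    2    2    2    2    3    4
  d   3    3    3    3    2    3    4
  a   4    4    4    4    3    3    4
Edit distance = dp[4][6] = 4

4


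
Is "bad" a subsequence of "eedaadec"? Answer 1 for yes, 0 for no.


Check if "bad" is a subsequence of "eedaadec"
Greedy scan:
  Position 0 ('e'): no match needed
  Position 1 ('e'): no match needed
  Position 2 ('d'): no match needed
  Position 3 ('a'): no match needed
  Position 4 ('a'): no match needed
  Position 5 ('d'): no match needed
  Position 6 ('e'): no match needed
  Position 7 ('c'): no match needed
Only matched 0/3 characters => not a subsequence

0


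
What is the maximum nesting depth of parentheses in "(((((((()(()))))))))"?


Input: "(((((((()(()))))))))"
Tracking depth:
  Position 0 '(': depth becomes 1
  Position 1 '(': depth becomes 2
  Position 2 '(': depth becomes 3
  Position 3 '(': depth becomes 4
  Position 4 '(': depth becomes 5
  Position 5 '(': depth becomes 6
  Position 6 '(': depth becomes 7
  Position 7 '(': depth becomes 8
  Position 8 ')': depth becomes 7
  Position 9 '(': depth becomes 8
  Position 10 '(': depth becomes 9
  Position 11 ')': depth becomes 8
  Position 12 ')': depth becomes 7
  Position 13 ')': depth becomes 6
  Position 14 ')': depth becomes 5
  Position 15 ')': depth becomes 4
  Position 16 ')': depth becomes 3
  Position 17 ')': depth becomes 2
  Position 18 ')': depth becomes 1
  Position 19 ')': depth becomes 0
Maximum depth reached: 9

9


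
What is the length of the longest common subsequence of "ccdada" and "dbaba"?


LCS of "ccdada" and "dbaba"
DP table:
           d    b    a    b    a
      0    0    0    0    0    0
  c   0    0    0    0    0    0
  c   0    0    0    0    0    0
  d   0    1    1    1    1    1
  a   0    1    1    2    2    2
  d   0    1    1    2    2    2
  a   0    1    1    2    2    3
LCS length = dp[6][5] = 3

3


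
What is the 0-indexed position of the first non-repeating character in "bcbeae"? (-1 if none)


Input: bcbeae
Character frequencies:
  'a': 1
  'b': 2
  'c': 1
  'e': 2
Scanning left to right for freq == 1:
  Position 0 ('b'): freq=2, skip
  Position 1 ('c'): unique! => answer = 1

1


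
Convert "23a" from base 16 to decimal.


Input: "23a" in base 16
Positional expansion:
  Digit '2' (value 2) x 16^2 = 512
  Digit '3' (value 3) x 16^1 = 48
  Digit 'a' (value 10) x 16^0 = 10
Sum = 570

570


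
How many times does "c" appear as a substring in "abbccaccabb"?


Searching for "c" in "abbccaccabb"
Scanning each position:
  Position 0: "a" => no
  Position 1: "b" => no
  Position 2: "b" => no
  Position 3: "c" => MATCH
  Position 4: "c" => MATCH
  Position 5: "a" => no
  Position 6: "c" => MATCH
  Position 7: "c" => MATCH
  Position 8: "a" => no
  Position 9: "b" => no
  Position 10: "b" => no
Total occurrences: 4

4


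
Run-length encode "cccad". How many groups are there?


Input: cccad
Scanning for consecutive runs:
  Group 1: 'c' x 3 (positions 0-2)
  Group 2: 'a' x 1 (positions 3-3)
  Group 3: 'd' x 1 (positions 4-4)
Total groups: 3

3


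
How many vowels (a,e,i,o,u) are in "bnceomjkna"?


Input: bnceomjkna
Checking each character:
  'b' at position 0: consonant
  'n' at position 1: consonant
  'c' at position 2: consonant
  'e' at position 3: vowel (running total: 1)
  'o' at position 4: vowel (running total: 2)
  'm' at position 5: consonant
  'j' at position 6: consonant
  'k' at position 7: consonant
  'n' at position 8: consonant
  'a' at position 9: vowel (running total: 3)
Total vowels: 3

3


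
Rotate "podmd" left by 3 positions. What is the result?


Input: "podmd", rotate left by 3
First 3 characters: "pod"
Remaining characters: "md"
Concatenate remaining + first: "md" + "pod" = "mdpod"

mdpod


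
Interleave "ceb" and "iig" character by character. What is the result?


Interleaving "ceb" and "iig":
  Position 0: 'c' from first, 'i' from second => "ci"
  Position 1: 'e' from first, 'i' from second => "ei"
  Position 2: 'b' from first, 'g' from second => "bg"
Result: cieibg

cieibg


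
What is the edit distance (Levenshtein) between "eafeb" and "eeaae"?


Computing edit distance: "eafeb" -> "eeaae"
DP table:
           e    e    a    a    e
      0    1    2    3    4    5
  e   1    0    1    2    3    4
  a   2    1    1    1    2    3
  f   3    2    2    2    2    3
  e   4    3    2    3    3    2
  b   5    4    3    3    4    3
Edit distance = dp[5][5] = 3

3


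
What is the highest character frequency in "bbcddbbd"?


Input: bbcddbbd
Character counts:
  'b': 4
  'c': 1
  'd': 3
Maximum frequency: 4

4


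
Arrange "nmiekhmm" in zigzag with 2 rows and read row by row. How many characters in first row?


Zigzag "nmiekhmm" into 2 rows:
Placing characters:
  'n' => row 0
  'm' => row 1
  'i' => row 0
  'e' => row 1
  'k' => row 0
  'h' => row 1
  'm' => row 0
  'm' => row 1
Rows:
  Row 0: "nikm"
  Row 1: "mehm"
First row length: 4

4


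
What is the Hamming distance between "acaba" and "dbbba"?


Comparing "acaba" and "dbbba" position by position:
  Position 0: 'a' vs 'd' => differ
  Position 1: 'c' vs 'b' => differ
  Position 2: 'a' vs 'b' => differ
  Position 3: 'b' vs 'b' => same
  Position 4: 'a' vs 'a' => same
Total differences (Hamming distance): 3

3


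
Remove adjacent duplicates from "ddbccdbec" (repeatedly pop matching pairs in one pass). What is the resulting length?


Input: ddbccdbec
Stack-based adjacent duplicate removal:
  Read 'd': push. Stack: d
  Read 'd': matches stack top 'd' => pop. Stack: (empty)
  Read 'b': push. Stack: b
  Read 'c': push. Stack: bc
  Read 'c': matches stack top 'c' => pop. Stack: b
  Read 'd': push. Stack: bd
  Read 'b': push. Stack: bdb
  Read 'e': push. Stack: bdbe
  Read 'c': push. Stack: bdbec
Final stack: "bdbec" (length 5)

5


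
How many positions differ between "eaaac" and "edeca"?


Comparing "eaaac" and "edeca" position by position:
  Position 0: 'e' vs 'e' => same
  Position 1: 'a' vs 'd' => DIFFER
  Position 2: 'a' vs 'e' => DIFFER
  Position 3: 'a' vs 'c' => DIFFER
  Position 4: 'c' vs 'a' => DIFFER
Positions that differ: 4

4


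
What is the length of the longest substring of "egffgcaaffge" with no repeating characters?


Input: "egffgcaaffge"
Sliding window (track last position of each char):
  Position 0 ('e'): window [0,0] length 1 -- new best
  Position 1 ('g'): window [0,1] length 2 -- new best
  Position 2 ('f'): window [0,2] length 3 -- new best
  Position 3 ('f'): repeat (last at 2), move window start to 3
  Position 3 ('f'): window [3,3] length 1
  Position 4 ('g'): window [3,4] length 2
  Position 5 ('c'): window [3,5] length 3
  Position 6 ('a'): window [3,6] length 4 -- new best
  Position 7 ('a'): repeat (last at 6), move window start to 7
  Position 7 ('a'): window [7,7] length 1
  Position 8 ('f'): window [7,8] length 2
  Position 9 ('f'): repeat (last at 8), move window start to 9
  Position 9 ('f'): window [9,9] length 1
  Position 10 ('g'): window [9,10] length 2
  Position 11 ('e'): window [9,11] length 3
Longest substring with no repeats: "fgca" with length 4

4


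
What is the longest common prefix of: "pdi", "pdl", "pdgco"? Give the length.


Words: pdi, pdl, pdgco
  Position 0: all 'p' => match
  Position 1: all 'd' => match
  Position 2: ('i', 'l', 'g') => mismatch, stop
LCP = "pd" (length 2)

2


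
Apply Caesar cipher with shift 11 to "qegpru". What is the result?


Caesar cipher: shift "qegpru" by 11
  'q' (pos 16) + 11 = pos 1 = 'b'
  'e' (pos 4) + 11 = pos 15 = 'p'
  'g' (pos 6) + 11 = pos 17 = 'r'
  'p' (pos 15) + 11 = pos 0 = 'a'
  'r' (pos 17) + 11 = pos 2 = 'c'
  'u' (pos 20) + 11 = pos 5 = 'f'
Result: bpracf

bpracf


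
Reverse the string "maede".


Input: maede
Reading characters right to left:
  Position 4: 'e'
  Position 3: 'd'
  Position 2: 'e'
  Position 1: 'a'
  Position 0: 'm'
Reversed: edeam

edeam


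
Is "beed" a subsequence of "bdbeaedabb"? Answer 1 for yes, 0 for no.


Check if "beed" is a subsequence of "bdbeaedabb"
Greedy scan:
  Position 0 ('b'): matches sub[0] = 'b'
  Position 1 ('d'): no match needed
  Position 2 ('b'): no match needed
  Position 3 ('e'): matches sub[1] = 'e'
  Position 4 ('a'): no match needed
  Position 5 ('e'): matches sub[2] = 'e'
  Position 6 ('d'): matches sub[3] = 'd'
  Position 7 ('a'): no match needed
  Position 8 ('b'): no match needed
  Position 9 ('b'): no match needed
All 4 characters matched => is a subsequence

1


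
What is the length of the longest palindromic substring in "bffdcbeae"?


Input: "bffdcbeae"
Checking substrings for palindromes:
  [6:9] "eae" (len 3) => palindrome
  [1:3] "ff" (len 2) => palindrome
Longest palindromic substring: "eae" with length 3

3


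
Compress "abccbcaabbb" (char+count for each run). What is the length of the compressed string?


Input: abccbcaabbb
Runs:
  'a' x 1 => "a1"
  'b' x 1 => "b1"
  'c' x 2 => "c2"
  'b' x 1 => "b1"
  'c' x 1 => "c1"
  'a' x 2 => "a2"
  'b' x 3 => "b3"
Compressed: "a1b1c2b1c1a2b3"
Compressed length: 14

14


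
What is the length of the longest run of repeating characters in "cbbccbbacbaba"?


Input: "cbbccbbacbaba"
Scanning for longest run:
  Position 1 ('b'): new char, reset run to 1
  Position 2 ('b'): continues run of 'b', length=2
  Position 3 ('c'): new char, reset run to 1
  Position 4 ('c'): continues run of 'c', length=2
  Position 5 ('b'): new char, reset run to 1
  Position 6 ('b'): continues run of 'b', length=2
  Position 7 ('a'): new char, reset run to 1
  Position 8 ('c'): new char, reset run to 1
  Position 9 ('b'): new char, reset run to 1
  Position 10 ('a'): new char, reset run to 1
  Position 11 ('b'): new char, reset run to 1
  Position 12 ('a'): new char, reset run to 1
Longest run: 'b' with length 2

2


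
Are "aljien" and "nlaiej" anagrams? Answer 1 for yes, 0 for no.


Strings: "aljien", "nlaiej"
Sorted first:  aeijln
Sorted second: aeijln
Sorted forms match => anagrams

1


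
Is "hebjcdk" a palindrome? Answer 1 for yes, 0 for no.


Input: hebjcdk
Reversed: kdcjbeh
  Compare pos 0 ('h') with pos 6 ('k'): MISMATCH
  Compare pos 1 ('e') with pos 5 ('d'): MISMATCH
  Compare pos 2 ('b') with pos 4 ('c'): MISMATCH
Result: not a palindrome

0


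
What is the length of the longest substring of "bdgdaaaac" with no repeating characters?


Input: "bdgdaaaac"
Sliding window (track last position of each char):
  Position 0 ('b'): window [0,0] length 1 -- new best
  Position 1 ('d'): window [0,1] length 2 -- new best
  Position 2 ('g'): window [0,2] length 3 -- new best
  Position 3 ('d'): repeat (last at 1), move window start to 2
  Position 3 ('d'): window [2,3] length 2
  Position 4 ('a'): window [2,4] length 3
  Position 5 ('a'): repeat (last at 4), move window start to 5
  Position 5 ('a'): window [5,5] length 1
  Position 6 ('a'): repeat (last at 5), move window start to 6
  Position 6 ('a'): window [6,6] length 1
  Position 7 ('a'): repeat (last at 6), move window start to 7
  Position 7 ('a'): window [7,7] length 1
  Position 8 ('c'): window [7,8] length 2
Longest substring with no repeats: "bdg" with length 3

3


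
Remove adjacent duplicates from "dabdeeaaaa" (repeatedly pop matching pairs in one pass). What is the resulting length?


Input: dabdeeaaaa
Stack-based adjacent duplicate removal:
  Read 'd': push. Stack: d
  Read 'a': push. Stack: da
  Read 'b': push. Stack: dab
  Read 'd': push. Stack: dabd
  Read 'e': push. Stack: dabde
  Read 'e': matches stack top 'e' => pop. Stack: dabd
  Read 'a': push. Stack: dabda
  Read 'a': matches stack top 'a' => pop. Stack: dabd
  Read 'a': push. Stack: dabda
  Read 'a': matches stack top 'a' => pop. Stack: dabd
Final stack: "dabd" (length 4)

4


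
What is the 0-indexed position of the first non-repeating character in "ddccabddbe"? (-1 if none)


Input: ddccabddbe
Character frequencies:
  'a': 1
  'b': 2
  'c': 2
  'd': 4
  'e': 1
Scanning left to right for freq == 1:
  Position 0 ('d'): freq=4, skip
  Position 1 ('d'): freq=4, skip
  Position 2 ('c'): freq=2, skip
  Position 3 ('c'): freq=2, skip
  Position 4 ('a'): unique! => answer = 4

4


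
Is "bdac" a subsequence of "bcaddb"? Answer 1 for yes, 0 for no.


Check if "bdac" is a subsequence of "bcaddb"
Greedy scan:
  Position 0 ('b'): matches sub[0] = 'b'
  Position 1 ('c'): no match needed
  Position 2 ('a'): no match needed
  Position 3 ('d'): matches sub[1] = 'd'
  Position 4 ('d'): no match needed
  Position 5 ('b'): no match needed
Only matched 2/4 characters => not a subsequence

0


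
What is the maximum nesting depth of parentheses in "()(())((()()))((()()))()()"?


Input: "()(())((()()))((()()))()()"
Tracking depth:
  Position 0 '(': depth becomes 1
  Position 1 ')': depth becomes 0
  Position 2 '(': depth becomes 1
  Position 3 '(': depth becomes 2
  Position 4 ')': depth becomes 1
  Position 5 ')': depth becomes 0
  Position 6 '(': depth becomes 1
  Position 7 '(': depth becomes 2
  Position 8 '(': depth becomes 3
  Position 9 ')': depth becomes 2
  Position 10 '(': depth becomes 3
  Position 11 ')': depth becomes 2
  Position 12 ')': depth becomes 1
  Position 13 ')': depth becomes 0
  Position 14 '(': depth becomes 1
  Position 15 '(': depth becomes 2
  Position 16 '(': depth becomes 3
  Position 17 ')': depth becomes 2
  Position 18 '(': depth becomes 3
  Position 19 ')': depth becomes 2
  Position 20 ')': depth becomes 1
  Position 21 ')': depth becomes 0
  Position 22 '(': depth becomes 1
  Position 23 ')': depth becomes 0
  Position 24 '(': depth becomes 1
  Position 25 ')': depth becomes 0
Maximum depth reached: 3

3


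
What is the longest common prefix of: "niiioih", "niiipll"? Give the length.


Words: niiioih, niiipll
  Position 0: all 'n' => match
  Position 1: all 'i' => match
  Position 2: all 'i' => match
  Position 3: all 'i' => match
  Position 4: ('o', 'p') => mismatch, stop
LCP = "niii" (length 4)

4


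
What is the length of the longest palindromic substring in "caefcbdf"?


Input: "caefcbdf"
Checking substrings for palindromes:
  No multi-char palindromic substrings found
Longest palindromic substring: "c" with length 1

1


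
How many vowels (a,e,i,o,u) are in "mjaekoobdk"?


Input: mjaekoobdk
Checking each character:
  'm' at position 0: consonant
  'j' at position 1: consonant
  'a' at position 2: vowel (running total: 1)
  'e' at position 3: vowel (running total: 2)
  'k' at position 4: consonant
  'o' at position 5: vowel (running total: 3)
  'o' at position 6: vowel (running total: 4)
  'b' at position 7: consonant
  'd' at position 8: consonant
  'k' at position 9: consonant
Total vowels: 4

4


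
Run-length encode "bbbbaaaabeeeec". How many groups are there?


Input: bbbbaaaabeeeec
Scanning for consecutive runs:
  Group 1: 'b' x 4 (positions 0-3)
  Group 2: 'a' x 4 (positions 4-7)
  Group 3: 'b' x 1 (positions 8-8)
  Group 4: 'e' x 4 (positions 9-12)
  Group 5: 'c' x 1 (positions 13-13)
Total groups: 5

5


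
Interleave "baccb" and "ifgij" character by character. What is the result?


Interleaving "baccb" and "ifgij":
  Position 0: 'b' from first, 'i' from second => "bi"
  Position 1: 'a' from first, 'f' from second => "af"
  Position 2: 'c' from first, 'g' from second => "cg"
  Position 3: 'c' from first, 'i' from second => "ci"
  Position 4: 'b' from first, 'j' from second => "bj"
Result: biafcgcibj

biafcgcibj


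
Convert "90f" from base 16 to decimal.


Input: "90f" in base 16
Positional expansion:
  Digit '9' (value 9) x 16^2 = 2304
  Digit '0' (value 0) x 16^1 = 0
  Digit 'f' (value 15) x 16^0 = 15
Sum = 2319

2319


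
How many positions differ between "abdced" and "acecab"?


Comparing "abdced" and "acecab" position by position:
  Position 0: 'a' vs 'a' => same
  Position 1: 'b' vs 'c' => DIFFER
  Position 2: 'd' vs 'e' => DIFFER
  Position 3: 'c' vs 'c' => same
  Position 4: 'e' vs 'a' => DIFFER
  Position 5: 'd' vs 'b' => DIFFER
Positions that differ: 4

4


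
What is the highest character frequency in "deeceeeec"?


Input: deeceeeec
Character counts:
  'c': 2
  'd': 1
  'e': 6
Maximum frequency: 6

6


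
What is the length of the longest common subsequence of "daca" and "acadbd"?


LCS of "daca" and "acadbd"
DP table:
           a    c    a    d    b    d
      0    0    0    0    0    0    0
  d   0    0    0    0    1    1    1
  a   0    1    1    1    1    1    1
  c   0    1    2    2    2    2    2
  a   0    1    2    3    3    3    3
LCS length = dp[4][6] = 3

3


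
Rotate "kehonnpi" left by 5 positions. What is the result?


Input: "kehonnpi", rotate left by 5
First 5 characters: "kehon"
Remaining characters: "npi"
Concatenate remaining + first: "npi" + "kehon" = "npikehon"

npikehon


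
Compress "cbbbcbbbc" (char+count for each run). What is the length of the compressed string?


Input: cbbbcbbbc
Runs:
  'c' x 1 => "c1"
  'b' x 3 => "b3"
  'c' x 1 => "c1"
  'b' x 3 => "b3"
  'c' x 1 => "c1"
Compressed: "c1b3c1b3c1"
Compressed length: 10

10


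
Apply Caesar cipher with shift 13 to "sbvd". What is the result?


Caesar cipher: shift "sbvd" by 13
  's' (pos 18) + 13 = pos 5 = 'f'
  'b' (pos 1) + 13 = pos 14 = 'o'
  'v' (pos 21) + 13 = pos 8 = 'i'
  'd' (pos 3) + 13 = pos 16 = 'q'
Result: foiq

foiq


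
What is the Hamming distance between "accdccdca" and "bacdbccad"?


Comparing "accdccdca" and "bacdbccad" position by position:
  Position 0: 'a' vs 'b' => differ
  Position 1: 'c' vs 'a' => differ
  Position 2: 'c' vs 'c' => same
  Position 3: 'd' vs 'd' => same
  Position 4: 'c' vs 'b' => differ
  Position 5: 'c' vs 'c' => same
  Position 6: 'd' vs 'c' => differ
  Position 7: 'c' vs 'a' => differ
  Position 8: 'a' vs 'd' => differ
Total differences (Hamming distance): 6

6


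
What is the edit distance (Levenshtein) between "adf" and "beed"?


Computing edit distance: "adf" -> "beed"
DP table:
           b    e    e    d
      0    1    2    3    4
  a   1    1    2    3    4
  d   2    2    2    3    3
  f   3    3    3    3    4
Edit distance = dp[3][4] = 4

4


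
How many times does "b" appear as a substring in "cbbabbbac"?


Searching for "b" in "cbbabbbac"
Scanning each position:
  Position 0: "c" => no
  Position 1: "b" => MATCH
  Position 2: "b" => MATCH
  Position 3: "a" => no
  Position 4: "b" => MATCH
  Position 5: "b" => MATCH
  Position 6: "b" => MATCH
  Position 7: "a" => no
  Position 8: "c" => no
Total occurrences: 5

5


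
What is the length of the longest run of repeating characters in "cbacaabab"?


Input: "cbacaabab"
Scanning for longest run:
  Position 1 ('b'): new char, reset run to 1
  Position 2 ('a'): new char, reset run to 1
  Position 3 ('c'): new char, reset run to 1
  Position 4 ('a'): new char, reset run to 1
  Position 5 ('a'): continues run of 'a', length=2
  Position 6 ('b'): new char, reset run to 1
  Position 7 ('a'): new char, reset run to 1
  Position 8 ('b'): new char, reset run to 1
Longest run: 'a' with length 2

2


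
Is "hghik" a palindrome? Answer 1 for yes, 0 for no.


Input: hghik
Reversed: kihgh
  Compare pos 0 ('h') with pos 4 ('k'): MISMATCH
  Compare pos 1 ('g') with pos 3 ('i'): MISMATCH
Result: not a palindrome

0


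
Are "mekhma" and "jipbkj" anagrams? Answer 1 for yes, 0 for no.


Strings: "mekhma", "jipbkj"
Sorted first:  aehkmm
Sorted second: bijjkp
Differ at position 0: 'a' vs 'b' => not anagrams

0


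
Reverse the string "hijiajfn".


Input: hijiajfn
Reading characters right to left:
  Position 7: 'n'
  Position 6: 'f'
  Position 5: 'j'
  Position 4: 'a'
  Position 3: 'i'
  Position 2: 'j'
  Position 1: 'i'
  Position 0: 'h'
Reversed: nfjaijih

nfjaijih


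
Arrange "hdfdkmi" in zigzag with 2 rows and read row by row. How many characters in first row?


Zigzag "hdfdkmi" into 2 rows:
Placing characters:
  'h' => row 0
  'd' => row 1
  'f' => row 0
  'd' => row 1
  'k' => row 0
  'm' => row 1
  'i' => row 0
Rows:
  Row 0: "hfki"
  Row 1: "ddm"
First row length: 4

4


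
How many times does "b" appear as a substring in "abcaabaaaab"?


Searching for "b" in "abcaabaaaab"
Scanning each position:
  Position 0: "a" => no
  Position 1: "b" => MATCH
  Position 2: "c" => no
  Position 3: "a" => no
  Position 4: "a" => no
  Position 5: "b" => MATCH
  Position 6: "a" => no
  Position 7: "a" => no
  Position 8: "a" => no
  Position 9: "a" => no
  Position 10: "b" => MATCH
Total occurrences: 3

3


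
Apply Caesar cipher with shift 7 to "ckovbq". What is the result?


Caesar cipher: shift "ckovbq" by 7
  'c' (pos 2) + 7 = pos 9 = 'j'
  'k' (pos 10) + 7 = pos 17 = 'r'
  'o' (pos 14) + 7 = pos 21 = 'v'
  'v' (pos 21) + 7 = pos 2 = 'c'
  'b' (pos 1) + 7 = pos 8 = 'i'
  'q' (pos 16) + 7 = pos 23 = 'x'
Result: jrvcix

jrvcix


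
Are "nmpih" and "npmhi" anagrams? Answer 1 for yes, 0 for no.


Strings: "nmpih", "npmhi"
Sorted first:  himnp
Sorted second: himnp
Sorted forms match => anagrams

1


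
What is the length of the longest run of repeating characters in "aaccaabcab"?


Input: "aaccaabcab"
Scanning for longest run:
  Position 1 ('a'): continues run of 'a', length=2
  Position 2 ('c'): new char, reset run to 1
  Position 3 ('c'): continues run of 'c', length=2
  Position 4 ('a'): new char, reset run to 1
  Position 5 ('a'): continues run of 'a', length=2
  Position 6 ('b'): new char, reset run to 1
  Position 7 ('c'): new char, reset run to 1
  Position 8 ('a'): new char, reset run to 1
  Position 9 ('b'): new char, reset run to 1
Longest run: 'a' with length 2

2
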